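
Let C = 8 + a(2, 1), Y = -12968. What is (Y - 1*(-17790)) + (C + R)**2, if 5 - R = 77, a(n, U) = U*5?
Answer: 8303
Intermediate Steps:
a(n, U) = 5*U
C = 13 (C = 8 + 5*1 = 8 + 5 = 13)
R = -72 (R = 5 - 1*77 = 5 - 77 = -72)
(Y - 1*(-17790)) + (C + R)**2 = (-12968 - 1*(-17790)) + (13 - 72)**2 = (-12968 + 17790) + (-59)**2 = 4822 + 3481 = 8303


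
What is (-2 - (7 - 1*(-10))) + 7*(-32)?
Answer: -243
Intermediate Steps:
(-2 - (7 - 1*(-10))) + 7*(-32) = (-2 - (7 + 10)) - 224 = (-2 - 1*17) - 224 = (-2 - 17) - 224 = -19 - 224 = -243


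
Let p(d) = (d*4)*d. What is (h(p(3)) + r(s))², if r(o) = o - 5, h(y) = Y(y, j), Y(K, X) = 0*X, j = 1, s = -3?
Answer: 64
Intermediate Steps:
Y(K, X) = 0
p(d) = 4*d² (p(d) = (4*d)*d = 4*d²)
h(y) = 0
r(o) = -5 + o
(h(p(3)) + r(s))² = (0 + (-5 - 3))² = (0 - 8)² = (-8)² = 64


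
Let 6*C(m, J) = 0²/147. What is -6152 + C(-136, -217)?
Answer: -6152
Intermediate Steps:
C(m, J) = 0 (C(m, J) = (0²/147)/6 = (0*(1/147))/6 = (⅙)*0 = 0)
-6152 + C(-136, -217) = -6152 + 0 = -6152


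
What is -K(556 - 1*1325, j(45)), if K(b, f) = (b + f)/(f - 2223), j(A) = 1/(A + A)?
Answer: -69209/200069 ≈ -0.34593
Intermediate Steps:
j(A) = 1/(2*A)
K(b, f) = (b + f)/(-2223 + f)
-K(556 - 1*1325, j(45)) = -((556 - 1*1325) + (½)/45)/(-2223 + (½)/45) = -((556 - 1325) + (½)*(1/45))/(-2223 + (½)*(1/45)) = -(-769 + 1/90)/(-2223 + 1/90) = -(-69209)/((-200069/90)*90) = -(-90)*(-69209)/(200069*90) = -1*69209/200069 = -69209/200069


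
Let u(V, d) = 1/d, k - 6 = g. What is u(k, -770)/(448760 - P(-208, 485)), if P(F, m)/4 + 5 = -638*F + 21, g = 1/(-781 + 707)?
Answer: 1/63232400 ≈ 1.5815e-8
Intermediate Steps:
g = -1/74 (g = 1/(-74) = -1/74 ≈ -0.013514)
P(F, m) = 64 - 2552*F (P(F, m) = -20 + 4*(-638*F + 21) = -20 + 4*(21 - 638*F) = -20 + (84 - 2552*F) = 64 - 2552*F)
k = 443/74 (k = 6 - 1/74 = 443/74 ≈ 5.9865)
u(k, -770)/(448760 - P(-208, 485)) = 1/((-770)*(448760 - (64 - 2552*(-208)))) = -1/(770*(448760 - (64 + 530816))) = -1/(770*(448760 - 1*530880)) = -1/(770*(448760 - 530880)) = -1/770/(-82120) = -1/770*(-1/82120) = 1/63232400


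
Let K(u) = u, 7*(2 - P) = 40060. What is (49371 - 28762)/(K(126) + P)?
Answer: -144263/39164 ≈ -3.6836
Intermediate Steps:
P = -40046/7 (P = 2 - ⅐*40060 = 2 - 40060/7 = -40046/7 ≈ -5720.9)
(49371 - 28762)/(K(126) + P) = (49371 - 28762)/(126 - 40046/7) = 20609/(-39164/7) = 20609*(-7/39164) = -144263/39164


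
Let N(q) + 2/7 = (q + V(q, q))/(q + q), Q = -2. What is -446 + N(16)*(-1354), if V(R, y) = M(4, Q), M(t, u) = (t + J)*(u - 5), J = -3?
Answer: -49275/112 ≈ -439.96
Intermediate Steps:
M(t, u) = (-5 + u)*(-3 + t) (M(t, u) = (t - 3)*(u - 5) = (-3 + t)*(-5 + u) = (-5 + u)*(-3 + t))
V(R, y) = -7 (V(R, y) = 15 - 5*4 - 3*(-2) + 4*(-2) = 15 - 20 + 6 - 8 = -7)
N(q) = -2/7 + (-7 + q)/(2*q) (N(q) = -2/7 + (q - 7)/(q + q) = -2/7 + (-7 + q)/((2*q)) = -2/7 + (-7 + q)*(1/(2*q)) = -2/7 + (-7 + q)/(2*q))
-446 + N(16)*(-1354) = -446 + ((1/14)*(-49 + 3*16)/16)*(-1354) = -446 + ((1/14)*(1/16)*(-49 + 48))*(-1354) = -446 + ((1/14)*(1/16)*(-1))*(-1354) = -446 - 1/224*(-1354) = -446 + 677/112 = -49275/112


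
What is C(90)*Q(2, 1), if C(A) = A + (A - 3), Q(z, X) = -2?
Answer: -354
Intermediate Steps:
C(A) = -3 + 2*A (C(A) = A + (-3 + A) = -3 + 2*A)
C(90)*Q(2, 1) = (-3 + 2*90)*(-2) = (-3 + 180)*(-2) = 177*(-2) = -354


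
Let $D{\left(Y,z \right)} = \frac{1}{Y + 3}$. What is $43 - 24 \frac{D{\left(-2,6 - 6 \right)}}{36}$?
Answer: $\frac{127}{3} \approx 42.333$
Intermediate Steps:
$D{\left(Y,z \right)} = \frac{1}{3 + Y}$
$43 - 24 \frac{D{\left(-2,6 - 6 \right)}}{36} = 43 - 24 \frac{1}{\left(3 - 2\right) 36} = 43 - 24 \cdot 1^{-1} \cdot \frac{1}{36} = 43 - 24 \cdot 1 \cdot \frac{1}{36} = 43 - \frac{2}{3} = \frac{127}{3}$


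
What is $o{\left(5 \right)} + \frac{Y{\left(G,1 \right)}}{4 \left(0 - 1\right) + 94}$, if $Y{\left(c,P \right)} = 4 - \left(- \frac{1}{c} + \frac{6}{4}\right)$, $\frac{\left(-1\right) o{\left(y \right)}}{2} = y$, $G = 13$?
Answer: $- \frac{23333}{2340} \approx -9.9714$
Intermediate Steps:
$o{\left(y \right)} = - 2 y$
$Y{\left(c,P \right)} = \frac{5}{2} + \frac{1}{c}$ ($Y{\left(c,P \right)} = 4 - \left(- \frac{1}{c} + 6 \cdot \frac{1}{4}\right) = 4 - \left(- \frac{1}{c} + \frac{3}{2}\right) = 4 - \left(\frac{3}{2} - \frac{1}{c}\right) = \frac{5}{2} + \frac{1}{c}$)
$o{\left(5 \right)} + \frac{Y{\left(G,1 \right)}}{4 \left(0 - 1\right) + 94} = \left(-2\right) 5 + \frac{\frac{5}{2} + \frac{1}{13}}{4 \left(0 - 1\right) + 94} = -10 + \frac{\frac{5}{2} + \frac{1}{13}}{4 \left(-1\right) + 94} = -10 + \frac{1}{-4 + 94} \cdot \frac{67}{26} = -10 + \frac{1}{90} \cdot \frac{67}{26} = -10 + \frac{67}{2340} = - \frac{23333}{2340}$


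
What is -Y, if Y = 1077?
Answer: -1077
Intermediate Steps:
-Y = -1*1077 = -1077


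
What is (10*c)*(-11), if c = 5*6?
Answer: -3300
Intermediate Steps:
c = 30
(10*c)*(-11) = (10*30)*(-11) = 300*(-11) = -3300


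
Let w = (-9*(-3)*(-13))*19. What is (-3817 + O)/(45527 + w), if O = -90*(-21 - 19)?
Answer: -217/38858 ≈ -0.0055844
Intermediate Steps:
w = -6669 (w = (27*(-13))*19 = -351*19 = -6669)
O = 3600 (O = -90*(-40) = 3600)
(-3817 + O)/(45527 + w) = (-3817 + 3600)/(45527 - 6669) = -217/38858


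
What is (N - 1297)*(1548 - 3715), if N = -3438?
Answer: 10260745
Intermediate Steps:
(N - 1297)*(1548 - 3715) = (-3438 - 1297)*(1548 - 3715) = -4735*(-2167) = 10260745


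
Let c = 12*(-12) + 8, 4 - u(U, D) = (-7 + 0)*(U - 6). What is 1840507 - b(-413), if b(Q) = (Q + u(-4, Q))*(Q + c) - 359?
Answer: 1577895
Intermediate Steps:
u(U, D) = -38 + 7*U (u(U, D) = 4 - (-7 + 0)*(U - 6) = 4 - (-7)*(-6 + U) = 4 - (42 - 7*U) = 4 + (-42 + 7*U) = -38 + 7*U)
c = -136 (c = -144 + 8 = -136)
b(Q) = -359 + (-136 + Q)*(-66 + Q) (b(Q) = (Q + (-38 + 7*(-4)))*(Q - 136) - 359 = (Q + (-38 - 28))*(-136 + Q) - 359 = (Q - 66)*(-136 + Q) - 359 = (-66 + Q)*(-136 + Q) - 359 = (-136 + Q)*(-66 + Q) - 359 = -359 + (-136 + Q)*(-66 + Q))
1840507 - b(-413) = 1840507 - (8617 + (-413)² - 202*(-413)) = 1840507 - (8617 + 170569 + 83426) = 1840507 - 1*262612 = 1840507 - 262612 = 1577895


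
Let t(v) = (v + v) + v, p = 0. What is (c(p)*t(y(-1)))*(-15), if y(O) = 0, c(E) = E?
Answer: 0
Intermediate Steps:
t(v) = 3*v (t(v) = 2*v + v = 3*v)
(c(p)*t(y(-1)))*(-15) = (0*(3*0))*(-15) = (0*0)*(-15) = 0*(-15) = 0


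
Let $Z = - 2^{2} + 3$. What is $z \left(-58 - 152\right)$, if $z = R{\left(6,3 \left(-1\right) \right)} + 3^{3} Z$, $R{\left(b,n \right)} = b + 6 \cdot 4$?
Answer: $-630$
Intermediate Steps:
$Z = -1$ ($Z = \left(-1\right) 4 + 3 = -4 + 3 = -1$)
$R{\left(b,n \right)} = 24 + b$ ($R{\left(b,n \right)} = b + 24 = 24 + b$)
$z = 3$ ($z = \left(24 + 6\right) + 3^{3} \left(-1\right) = 30 + 27 \left(-1\right) = 30 - 27 = 3$)
$z \left(-58 - 152\right) = 3 \left(-58 - 152\right) = 3 \left(-210\right) = -630$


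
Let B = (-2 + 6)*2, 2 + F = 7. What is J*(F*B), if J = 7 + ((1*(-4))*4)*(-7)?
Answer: 4760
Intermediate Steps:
F = 5 (F = -2 + 7 = 5)
B = 8 (B = 4*2 = 8)
J = 119 (J = 7 - 4*4*(-7) = 7 - 16*(-7) = 7 + 112 = 119)
J*(F*B) = 119*(5*8) = 119*40 = 4760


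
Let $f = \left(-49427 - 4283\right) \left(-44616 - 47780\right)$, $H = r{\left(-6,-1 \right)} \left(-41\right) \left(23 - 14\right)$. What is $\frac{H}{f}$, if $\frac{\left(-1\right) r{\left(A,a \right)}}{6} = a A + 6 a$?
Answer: $0$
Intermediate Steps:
$r{\left(A,a \right)} = - 36 a - 6 A a$ ($r{\left(A,a \right)} = - 6 \left(a A + 6 a\right) = - 6 \left(A a + 6 a\right) = - 6 \left(6 a + A a\right) = - 36 a - 6 A a$)
$H = 0$ ($H = \left(-6\right) \left(-1\right) \left(6 - 6\right) \left(-41\right) \left(23 - 14\right) = \left(-6\right) \left(-1\right) 0 \left(-41\right) 9 = 0 \left(-41\right) 9 = 0 \cdot 9 = 0$)
$f = 4962589160$ ($f = \left(-53710\right) \left(-92396\right) = 4962589160$)
$\frac{H}{f} = \frac{0}{4962589160} = 0 \cdot \frac{1}{4962589160} = 0$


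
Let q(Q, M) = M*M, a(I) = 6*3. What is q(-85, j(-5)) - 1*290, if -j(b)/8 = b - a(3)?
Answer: 33566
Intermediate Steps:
a(I) = 18
j(b) = 144 - 8*b (j(b) = -8*(b - 1*18) = -8*(b - 18) = -8*(-18 + b) = 144 - 8*b)
q(Q, M) = M²
q(-85, j(-5)) - 1*290 = (144 - 8*(-5))² - 1*290 = (144 + 40)² - 290 = 184² - 290 = 33856 - 290 = 33566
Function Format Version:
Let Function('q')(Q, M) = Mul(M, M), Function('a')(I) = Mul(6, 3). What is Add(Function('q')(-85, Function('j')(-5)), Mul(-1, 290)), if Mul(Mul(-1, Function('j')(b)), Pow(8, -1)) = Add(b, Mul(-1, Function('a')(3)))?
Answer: 33566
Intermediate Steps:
Function('a')(I) = 18
Function('j')(b) = Add(144, Mul(-8, b)) (Function('j')(b) = Mul(-8, Add(b, Mul(-1, 18))) = Mul(-8, Add(b, -18)) = Mul(-8, Add(-18, b)) = Add(144, Mul(-8, b)))
Function('q')(Q, M) = Pow(M, 2)
Add(Function('q')(-85, Function('j')(-5)), Mul(-1, 290)) = Add(Pow(Add(144, Mul(-8, -5)), 2), Mul(-1, 290)) = Add(Pow(Add(144, 40), 2), -290) = Add(Pow(184, 2), -290) = Add(33856, -290) = 33566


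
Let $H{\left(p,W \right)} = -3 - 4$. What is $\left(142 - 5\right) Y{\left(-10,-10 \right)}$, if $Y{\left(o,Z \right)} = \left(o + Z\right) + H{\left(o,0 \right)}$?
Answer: $-3699$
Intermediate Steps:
$H{\left(p,W \right)} = -7$
$Y{\left(o,Z \right)} = -7 + Z + o$ ($Y{\left(o,Z \right)} = \left(o + Z\right) - 7 = \left(Z + o\right) - 7 = -7 + Z + o$)
$\left(142 - 5\right) Y{\left(-10,-10 \right)} = \left(142 - 5\right) \left(-7 - 10 - 10\right) = 137 \left(-27\right) = -3699$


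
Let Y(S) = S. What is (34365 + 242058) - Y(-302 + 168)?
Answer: 276557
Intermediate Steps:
(34365 + 242058) - Y(-302 + 168) = (34365 + 242058) - (-302 + 168) = 276423 - 1*(-134) = 276423 + 134 = 276557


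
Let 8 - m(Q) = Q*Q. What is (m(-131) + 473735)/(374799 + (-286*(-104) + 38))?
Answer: 456582/404581 ≈ 1.1285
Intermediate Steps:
m(Q) = 8 - Q**2 (m(Q) = 8 - Q*Q = 8 - Q**2)
(m(-131) + 473735)/(374799 + (-286*(-104) + 38)) = ((8 - 1*(-131)**2) + 473735)/(374799 + (-286*(-104) + 38)) = ((8 - 1*17161) + 473735)/(374799 + (29744 + 38)) = ((8 - 17161) + 473735)/(374799 + 29782) = (-17153 + 473735)/404581 = 456582*(1/404581) = 456582/404581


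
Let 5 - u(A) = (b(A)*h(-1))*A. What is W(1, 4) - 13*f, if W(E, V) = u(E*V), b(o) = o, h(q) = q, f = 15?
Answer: -174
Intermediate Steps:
u(A) = 5 + A² (u(A) = 5 - A*(-1)*A = 5 - (-A)*A = 5 - (-1)*A² = 5 + A²)
W(E, V) = 5 + E²*V² (W(E, V) = 5 + (E*V)² = 5 + E²*V²)
W(1, 4) - 13*f = (5 + 1²*4²) - 13*15 = (5 + 1*16) - 195 = (5 + 16) - 195 = 21 - 195 = -174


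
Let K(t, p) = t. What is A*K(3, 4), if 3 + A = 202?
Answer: 597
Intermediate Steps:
A = 199 (A = -3 + 202 = 199)
A*K(3, 4) = 199*3 = 597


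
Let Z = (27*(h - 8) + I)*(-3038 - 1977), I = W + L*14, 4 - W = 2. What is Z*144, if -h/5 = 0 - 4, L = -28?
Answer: 47662560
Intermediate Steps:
W = 2 (W = 4 - 1*2 = 4 - 2 = 2)
h = 20 (h = -5*(0 - 4) = -5*(-4) = 20)
I = -390 (I = 2 - 28*14 = 2 - 392 = -390)
Z = 330990 (Z = (27*(20 - 8) - 390)*(-3038 - 1977) = (27*12 - 390)*(-5015) = (324 - 390)*(-5015) = -66*(-5015) = 330990)
Z*144 = 330990*144 = 47662560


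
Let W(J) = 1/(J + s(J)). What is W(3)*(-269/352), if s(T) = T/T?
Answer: -269/1408 ≈ -0.19105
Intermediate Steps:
s(T) = 1
W(J) = 1/(1 + J) (W(J) = 1/(J + 1) = 1/(1 + J))
W(3)*(-269/352) = (-269/352)/(1 + 3) = (-269*1/352)/4 = (¼)*(-269/352) = -269/1408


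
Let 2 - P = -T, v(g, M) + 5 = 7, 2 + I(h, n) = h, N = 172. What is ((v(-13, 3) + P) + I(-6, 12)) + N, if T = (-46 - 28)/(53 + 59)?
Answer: 9371/56 ≈ 167.34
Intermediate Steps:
I(h, n) = -2 + h
v(g, M) = 2 (v(g, M) = -5 + 7 = 2)
T = -37/56 (T = -74/112 = -74*1/112 = -37/56 ≈ -0.66071)
P = 75/56 (P = 2 - (-1)*(-37)/56 = 2 - 1*37/56 = 2 - 37/56 = 75/56 ≈ 1.3393)
((v(-13, 3) + P) + I(-6, 12)) + N = ((2 + 75/56) + (-2 - 6)) + 172 = (187/56 - 8) + 172 = -261/56 + 172 = 9371/56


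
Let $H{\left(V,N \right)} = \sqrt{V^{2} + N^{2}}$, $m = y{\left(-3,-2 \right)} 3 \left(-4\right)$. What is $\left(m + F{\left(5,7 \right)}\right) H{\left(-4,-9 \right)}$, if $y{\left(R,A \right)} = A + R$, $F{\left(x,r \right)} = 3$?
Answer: $63 \sqrt{97} \approx 620.48$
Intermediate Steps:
$m = 60$ ($m = \left(-2 - 3\right) 3 \left(-4\right) = \left(-5\right) 3 \left(-4\right) = \left(-15\right) \left(-4\right) = 60$)
$H{\left(V,N \right)} = \sqrt{N^{2} + V^{2}}$
$\left(m + F{\left(5,7 \right)}\right) H{\left(-4,-9 \right)} = \left(60 + 3\right) \sqrt{\left(-9\right)^{2} + \left(-4\right)^{2}} = 63 \sqrt{81 + 16} = 63 \sqrt{97}$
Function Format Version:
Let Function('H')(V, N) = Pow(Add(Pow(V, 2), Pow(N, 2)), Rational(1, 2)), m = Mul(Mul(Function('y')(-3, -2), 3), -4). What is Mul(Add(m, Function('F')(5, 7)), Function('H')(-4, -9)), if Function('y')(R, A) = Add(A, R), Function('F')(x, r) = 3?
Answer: Mul(63, Pow(97, Rational(1, 2))) ≈ 620.48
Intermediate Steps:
m = 60 (m = Mul(Mul(Add(-2, -3), 3), -4) = Mul(Mul(-5, 3), -4) = Mul(-15, -4) = 60)
Function('H')(V, N) = Pow(Add(Pow(N, 2), Pow(V, 2)), Rational(1, 2))
Mul(Add(m, Function('F')(5, 7)), Function('H')(-4, -9)) = Mul(Add(60, 3), Pow(Add(Pow(-9, 2), Pow(-4, 2)), Rational(1, 2))) = Mul(63, Pow(Add(81, 16), Rational(1, 2))) = Mul(63, Pow(97, Rational(1, 2)))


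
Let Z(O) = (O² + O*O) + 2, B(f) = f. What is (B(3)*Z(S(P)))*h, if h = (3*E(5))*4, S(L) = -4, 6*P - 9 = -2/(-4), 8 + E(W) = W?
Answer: -3672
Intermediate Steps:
E(W) = -8 + W
P = 19/12 (P = 3/2 + (-2/(-4))/6 = 3/2 + (-2*(-¼))/6 = 3/2 + (⅙)*(½) = 3/2 + 1/12 = 19/12 ≈ 1.5833)
Z(O) = 2 + 2*O² (Z(O) = (O² + O²) + 2 = 2*O² + 2 = 2 + 2*O²)
h = -36 (h = (3*(-8 + 5))*4 = (3*(-3))*4 = -9*4 = -36)
(B(3)*Z(S(P)))*h = (3*(2 + 2*(-4)²))*(-36) = (3*(2 + 2*16))*(-36) = (3*(2 + 32))*(-36) = (3*34)*(-36) = 102*(-36) = -3672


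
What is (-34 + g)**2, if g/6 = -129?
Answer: 652864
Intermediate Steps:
g = -774 (g = 6*(-129) = -774)
(-34 + g)**2 = (-34 - 774)**2 = (-808)**2 = 652864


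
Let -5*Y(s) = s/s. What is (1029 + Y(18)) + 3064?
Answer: 20464/5 ≈ 4092.8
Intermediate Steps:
Y(s) = -1/5 (Y(s) = -s/(5*s) = -1/5*1 = -1/5)
(1029 + Y(18)) + 3064 = (1029 - 1/5) + 3064 = 5144/5 + 3064 = 20464/5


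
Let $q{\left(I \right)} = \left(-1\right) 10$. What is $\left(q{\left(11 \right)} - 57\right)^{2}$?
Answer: $4489$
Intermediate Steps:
$q{\left(I \right)} = -10$
$\left(q{\left(11 \right)} - 57\right)^{2} = \left(-10 - 57\right)^{2} = \left(-67\right)^{2} = 4489$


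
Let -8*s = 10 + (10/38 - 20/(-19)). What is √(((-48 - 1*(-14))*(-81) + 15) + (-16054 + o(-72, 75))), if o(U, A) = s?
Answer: 7*I*√1566170/76 ≈ 115.27*I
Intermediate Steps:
s = -215/152 (s = -(10 + (10/38 - 20/(-19)))/8 = -(10 + (10*(1/38) - 20*(-1/19)))/8 = -(10 + (5/19 + 20/19))/8 = -(10 + 25/19)/8 = -⅛*215/19 = -215/152 ≈ -1.4145)
o(U, A) = -215/152
√(((-48 - 1*(-14))*(-81) + 15) + (-16054 + o(-72, 75))) = √(((-48 - 1*(-14))*(-81) + 15) + (-16054 - 215/152)) = √(((-48 + 14)*(-81) + 15) - 2440423/152) = √((-34*(-81) + 15) - 2440423/152) = √((2754 + 15) - 2440423/152) = √(2769 - 2440423/152) = √(-2019535/152) = 7*I*√1566170/76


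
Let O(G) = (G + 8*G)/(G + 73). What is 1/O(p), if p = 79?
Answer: 152/711 ≈ 0.21378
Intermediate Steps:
O(G) = 9*G/(73 + G) (O(G) = (9*G)/(73 + G) = 9*G/(73 + G))
1/O(p) = 1/(9*79/(73 + 79)) = 1/(9*79/152) = 1/(9*79*(1/152)) = 1/(711/152) = 152/711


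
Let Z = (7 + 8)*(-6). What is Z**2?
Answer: 8100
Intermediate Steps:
Z = -90 (Z = 15*(-6) = -90)
Z**2 = (-90)**2 = 8100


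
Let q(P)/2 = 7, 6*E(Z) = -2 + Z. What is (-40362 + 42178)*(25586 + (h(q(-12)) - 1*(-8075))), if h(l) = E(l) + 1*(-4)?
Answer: 61124744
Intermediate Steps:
E(Z) = -⅓ + Z/6 (E(Z) = (-2 + Z)/6 = -⅓ + Z/6)
q(P) = 14 (q(P) = 2*7 = 14)
h(l) = -13/3 + l/6 (h(l) = (-⅓ + l/6) + 1*(-4) = (-⅓ + l/6) - 4 = -13/3 + l/6)
(-40362 + 42178)*(25586 + (h(q(-12)) - 1*(-8075))) = (-40362 + 42178)*(25586 + ((-13/3 + (⅙)*14) - 1*(-8075))) = 1816*(25586 + ((-13/3 + 7/3) + 8075)) = 1816*(25586 + (-2 + 8075)) = 1816*(25586 + 8073) = 1816*33659 = 61124744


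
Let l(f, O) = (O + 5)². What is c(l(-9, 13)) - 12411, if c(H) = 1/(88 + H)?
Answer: -5113331/412 ≈ -12411.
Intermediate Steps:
l(f, O) = (5 + O)²
c(l(-9, 13)) - 12411 = 1/(88 + (5 + 13)²) - 12411 = 1/(88 + 18²) - 12411 = 1/(88 + 324) - 12411 = 1/412 - 12411 = -5113331/412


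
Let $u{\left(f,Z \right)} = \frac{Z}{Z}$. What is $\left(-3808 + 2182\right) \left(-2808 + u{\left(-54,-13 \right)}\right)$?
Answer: $4564182$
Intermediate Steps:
$u{\left(f,Z \right)} = 1$
$\left(-3808 + 2182\right) \left(-2808 + u{\left(-54,-13 \right)}\right) = \left(-3808 + 2182\right) \left(-2808 + 1\right) = \left(-1626\right) \left(-2807\right) = 4564182$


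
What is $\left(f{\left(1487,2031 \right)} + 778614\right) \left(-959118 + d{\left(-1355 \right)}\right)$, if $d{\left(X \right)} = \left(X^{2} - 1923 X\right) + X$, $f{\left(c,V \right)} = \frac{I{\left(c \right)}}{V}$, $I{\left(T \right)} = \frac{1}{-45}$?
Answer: $\frac{247728367777005793}{91395} \approx 2.7105 \cdot 10^{12}$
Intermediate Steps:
$I{\left(T \right)} = - \frac{1}{45}$
$f{\left(c,V \right)} = - \frac{1}{45 V}$
$d{\left(X \right)} = X^{2} - 1922 X$
$\left(f{\left(1487,2031 \right)} + 778614\right) \left(-959118 + d{\left(-1355 \right)}\right) = \left(- \frac{1}{45 \cdot 2031} + 778614\right) \left(-959118 - 1355 \left(-1922 - 1355\right)\right) = \left(\left(- \frac{1}{45}\right) \frac{1}{2031} + 778614\right) \left(-959118 - -4440335\right) = \left(- \frac{1}{91395} + 778614\right) \left(-959118 + 4440335\right) = \frac{71161426529}{91395} \cdot 3481217 = \frac{247728367777005793}{91395}$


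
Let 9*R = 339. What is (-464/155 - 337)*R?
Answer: -5954987/465 ≈ -12806.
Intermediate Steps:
R = 113/3 (R = (1/9)*339 = 113/3 ≈ 37.667)
(-464/155 - 337)*R = (-464/155 - 337)*(113/3) = -52699/155*113/3 = -5954987/465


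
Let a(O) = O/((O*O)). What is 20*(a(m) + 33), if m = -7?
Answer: 4600/7 ≈ 657.14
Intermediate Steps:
a(O) = 1/O (a(O) = O/(O²) = O/O² = 1/O)
20*(a(m) + 33) = 20*(1/(-7) + 33) = 20*(-⅐ + 33) = 20*(230/7) = 4600/7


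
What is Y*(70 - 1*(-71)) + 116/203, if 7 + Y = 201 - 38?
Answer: 153976/7 ≈ 21997.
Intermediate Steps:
Y = 156 (Y = -7 + (201 - 38) = -7 + 163 = 156)
Y*(70 - 1*(-71)) + 116/203 = 156*(70 - 1*(-71)) + 116/203 = 156*(70 + 71) + 116*(1/203) = 156*141 + 4/7 = 21996 + 4/7 = 153976/7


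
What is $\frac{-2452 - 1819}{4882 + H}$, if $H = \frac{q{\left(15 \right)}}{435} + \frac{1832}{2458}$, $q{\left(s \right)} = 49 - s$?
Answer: $- \frac{2283340665}{2610430676} \approx -0.8747$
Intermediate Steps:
$H = \frac{440246}{534615}$ ($H = \frac{49 - 15}{435} + \frac{1832}{2458} = \left(49 - 15\right) \frac{1}{435} + 1832 \cdot \frac{1}{2458} = 34 \cdot \frac{1}{435} + \frac{916}{1229} = \frac{34}{435} + \frac{916}{1229} = \frac{440246}{534615} \approx 0.82348$)
$\frac{-2452 - 1819}{4882 + H} = \frac{-2452 - 1819}{4882 + \frac{440246}{534615}} = - \frac{4271}{\frac{2610430676}{534615}} = \left(-4271\right) \frac{534615}{2610430676} = - \frac{2283340665}{2610430676}$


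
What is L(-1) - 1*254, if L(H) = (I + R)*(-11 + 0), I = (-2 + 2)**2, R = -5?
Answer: -199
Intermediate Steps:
I = 0 (I = 0**2 = 0)
L(H) = 55 (L(H) = (0 - 5)*(-11 + 0) = -5*(-11) = 55)
L(-1) - 1*254 = 55 - 1*254 = 55 - 254 = -199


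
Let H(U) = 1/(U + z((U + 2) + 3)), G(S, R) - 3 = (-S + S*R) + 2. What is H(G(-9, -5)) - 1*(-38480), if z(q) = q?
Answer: 4733041/123 ≈ 38480.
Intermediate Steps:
G(S, R) = 5 - S + R*S (G(S, R) = 3 + ((-S + S*R) + 2) = 3 + ((-S + R*S) + 2) = 3 + (2 - S + R*S) = 5 - S + R*S)
H(U) = 1/(5 + 2*U) (H(U) = 1/(U + ((U + 2) + 3)) = 1/(U + ((2 + U) + 3)) = 1/(U + (5 + U)) = 1/(5 + 2*U))
H(G(-9, -5)) - 1*(-38480) = 1/(5 + 2*(5 - 1*(-9) - 5*(-9))) - 1*(-38480) = 1/(5 + 2*(5 + 9 + 45)) + 38480 = 1/(5 + 2*59) + 38480 = 1/(5 + 118) + 38480 = 1/123 + 38480 = 4733041/123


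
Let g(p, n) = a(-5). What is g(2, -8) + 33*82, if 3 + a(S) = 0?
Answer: 2703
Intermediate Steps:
a(S) = -3 (a(S) = -3 + 0 = -3)
g(p, n) = -3
g(2, -8) + 33*82 = -3 + 33*82 = -3 + 2706 = 2703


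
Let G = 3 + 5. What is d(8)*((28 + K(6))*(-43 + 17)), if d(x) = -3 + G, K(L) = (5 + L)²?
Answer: -19370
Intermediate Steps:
G = 8
d(x) = 5 (d(x) = -3 + 8 = 5)
d(8)*((28 + K(6))*(-43 + 17)) = 5*((28 + (5 + 6)²)*(-43 + 17)) = 5*((28 + 11²)*(-26)) = 5*((28 + 121)*(-26)) = 5*(149*(-26)) = 5*(-3874) = -19370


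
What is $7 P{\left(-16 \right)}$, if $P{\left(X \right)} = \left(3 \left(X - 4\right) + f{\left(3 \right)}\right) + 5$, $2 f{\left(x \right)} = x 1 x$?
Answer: $- \frac{707}{2} \approx -353.5$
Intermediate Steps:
$f{\left(x \right)} = \frac{x^{2}}{2}$ ($f{\left(x \right)} = \frac{x 1 x}{2} = \frac{x x}{2} = \frac{x^{2}}{2}$)
$P{\left(X \right)} = - \frac{5}{2} + 3 X$ ($P{\left(X \right)} = \left(3 \left(X - 4\right) + \frac{3^{2}}{2}\right) + 5 = \left(3 \left(-4 + X\right) + \frac{1}{2} \cdot 9\right) + 5 = \left(\left(-12 + 3 X\right) + \frac{9}{2}\right) + 5 = \left(- \frac{15}{2} + 3 X\right) + 5 = - \frac{5}{2} + 3 X$)
$7 P{\left(-16 \right)} = 7 \left(- \frac{5}{2} + 3 \left(-16\right)\right) = 7 \left(- \frac{5}{2} - 48\right) = 7 \left(- \frac{101}{2}\right) = - \frac{707}{2}$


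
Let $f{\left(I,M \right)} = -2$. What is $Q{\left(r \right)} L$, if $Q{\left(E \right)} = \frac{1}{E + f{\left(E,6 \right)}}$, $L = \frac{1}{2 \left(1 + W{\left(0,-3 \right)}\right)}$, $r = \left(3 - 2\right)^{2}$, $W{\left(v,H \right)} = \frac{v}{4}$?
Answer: $- \frac{1}{2} \approx -0.5$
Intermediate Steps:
$W{\left(v,H \right)} = \frac{v}{4}$ ($W{\left(v,H \right)} = v \frac{1}{4} = \frac{v}{4}$)
$r = 1$ ($r = 1^{2} = 1$)
$L = \frac{1}{2}$ ($L = \frac{1}{2 \left(1 + \frac{1}{4} \cdot 0\right)} = \frac{1}{2 \left(1 + 0\right)} = \frac{1}{2 \cdot 1} = \frac{1}{2} \approx 0.5$)
$Q{\left(E \right)} = \frac{1}{-2 + E}$ ($Q{\left(E \right)} = \frac{1}{E - 2} = \frac{1}{-2 + E}$)
$Q{\left(r \right)} L = \frac{1}{-2 + 1} \cdot \frac{1}{2} = \frac{1}{-1} \cdot \frac{1}{2} = \left(-1\right) \frac{1}{2} = - \frac{1}{2}$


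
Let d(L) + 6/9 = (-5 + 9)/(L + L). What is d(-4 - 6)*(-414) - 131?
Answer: 1139/5 ≈ 227.80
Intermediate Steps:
d(L) = -⅔ + 2/L (d(L) = -⅔ + (-5 + 9)/(L + L) = -⅔ + 4/((2*L)) = -⅔ + 4*(1/(2*L)) = -⅔ + 2/L)
d(-4 - 6)*(-414) - 131 = (-⅔ + 2/(-4 - 6))*(-414) - 131 = (-⅔ + 2/(-10))*(-414) - 131 = (-⅔ + 2*(-⅒))*(-414) - 131 = (-⅔ - ⅕)*(-414) - 131 = -13/15*(-414) - 131 = 1794/5 - 131 = 1139/5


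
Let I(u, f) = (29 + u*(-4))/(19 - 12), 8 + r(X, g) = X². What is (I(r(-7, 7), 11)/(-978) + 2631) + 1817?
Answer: 10150381/2282 ≈ 4448.0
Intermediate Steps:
r(X, g) = -8 + X²
I(u, f) = 29/7 - 4*u/7 (I(u, f) = (29 - 4*u)/7 = (29 - 4*u)*(⅐) = 29/7 - 4*u/7)
(I(r(-7, 7), 11)/(-978) + 2631) + 1817 = ((29/7 - 4*(-8 + (-7)²)/7)/(-978) + 2631) + 1817 = ((29/7 - 4*(-8 + 49)/7)*(-1/978) + 2631) + 1817 = ((29/7 - 4/7*41)*(-1/978) + 2631) + 1817 = ((29/7 - 164/7)*(-1/978) + 2631) + 1817 = (-135/7*(-1/978) + 2631) + 1817 = (45/2282 + 2631) + 1817 = 6003987/2282 + 1817 = 10150381/2282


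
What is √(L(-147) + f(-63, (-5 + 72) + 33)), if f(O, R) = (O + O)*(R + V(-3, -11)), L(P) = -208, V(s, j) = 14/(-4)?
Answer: I*√12367 ≈ 111.21*I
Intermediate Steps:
V(s, j) = -7/2 (V(s, j) = 14*(-¼) = -7/2)
f(O, R) = 2*O*(-7/2 + R) (f(O, R) = (O + O)*(R - 7/2) = (2*O)*(-7/2 + R) = 2*O*(-7/2 + R))
√(L(-147) + f(-63, (-5 + 72) + 33)) = √(-208 - 63*(-7 + 2*((-5 + 72) + 33))) = √(-208 - 63*(-7 + 2*(67 + 33))) = √(-208 - 63*(-7 + 2*100)) = √(-208 - 63*(-7 + 200)) = √(-208 - 63*193) = √(-208 - 12159) = √(-12367) = I*√12367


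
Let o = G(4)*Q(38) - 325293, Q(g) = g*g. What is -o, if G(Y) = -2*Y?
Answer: 336845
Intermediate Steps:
Q(g) = g**2
o = -336845 (o = -2*4*38**2 - 325293 = -8*1444 - 325293 = -11552 - 325293 = -336845)
-o = -1*(-336845) = 336845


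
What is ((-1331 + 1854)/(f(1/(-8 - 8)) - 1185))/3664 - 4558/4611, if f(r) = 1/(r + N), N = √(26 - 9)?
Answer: -1925439624614515/1947591130087632 - 8368*√17/1399131558971 ≈ -0.98863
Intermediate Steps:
N = √17 ≈ 4.1231
f(r) = 1/(r + √17)
((-1331 + 1854)/(f(1/(-8 - 8)) - 1185))/3664 - 4558/4611 = ((-1331 + 1854)/(1/(1/(-8 - 8) + √17) - 1185))/3664 - 4558/4611 = (523/(1/(1/(-16) + √17) - 1185))*(1/3664) - 4558*1/4611 = (523/(1/(-1/16 + √17) - 1185))*(1/3664) - 86/87 = (523/(-1185 + 1/(-1/16 + √17)))*(1/3664) - 86/87 = 523/(3664*(-1185 + 1/(-1/16 + √17))) - 86/87 = -86/87 + 523/(3664*(-1185 + 1/(-1/16 + √17)))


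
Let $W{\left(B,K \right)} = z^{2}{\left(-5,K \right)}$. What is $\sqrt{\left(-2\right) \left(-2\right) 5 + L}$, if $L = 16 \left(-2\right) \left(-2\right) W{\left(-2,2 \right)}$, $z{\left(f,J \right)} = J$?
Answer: $2 \sqrt{69} \approx 16.613$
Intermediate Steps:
$W{\left(B,K \right)} = K^{2}$
$L = 256$ ($L = 16 \left(-2\right) \left(-2\right) 2^{2} = 16 \cdot 4 \cdot 4 = 16 \cdot 16 = 256$)
$\sqrt{\left(-2\right) \left(-2\right) 5 + L} = \sqrt{\left(-2\right) \left(-2\right) 5 + 256} = \sqrt{4 \cdot 5 + 256} = \sqrt{20 + 256} = \sqrt{276} = 2 \sqrt{69}$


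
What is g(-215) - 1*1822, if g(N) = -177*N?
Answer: 36233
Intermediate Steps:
g(-215) - 1*1822 = -177*(-215) - 1*1822 = 38055 - 1822 = 36233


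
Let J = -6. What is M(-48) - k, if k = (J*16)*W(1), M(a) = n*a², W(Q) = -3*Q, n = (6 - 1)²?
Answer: 57312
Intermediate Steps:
n = 25 (n = 5² = 25)
M(a) = 25*a²
k = 288 (k = (-6*16)*(-3*1) = -96*(-3) = 288)
M(-48) - k = 25*(-48)² - 1*288 = 25*2304 - 288 = 57600 - 288 = 57312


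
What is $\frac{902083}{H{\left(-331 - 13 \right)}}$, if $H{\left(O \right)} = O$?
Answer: $- \frac{902083}{344} \approx -2622.3$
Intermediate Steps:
$\frac{902083}{H{\left(-331 - 13 \right)}} = \frac{902083}{-331 - 13} = \frac{902083}{-344} = 902083 \left(- \frac{1}{344}\right) = - \frac{902083}{344}$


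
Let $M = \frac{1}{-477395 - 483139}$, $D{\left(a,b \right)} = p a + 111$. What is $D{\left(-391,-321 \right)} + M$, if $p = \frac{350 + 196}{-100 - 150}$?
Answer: $\frac{115857689887}{120066750} \approx 964.94$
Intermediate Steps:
$p = - \frac{273}{125}$ ($p = \frac{546}{-250} = 546 \left(- \frac{1}{250}\right) = - \frac{273}{125} \approx -2.184$)
$D{\left(a,b \right)} = 111 - \frac{273 a}{125}$ ($D{\left(a,b \right)} = - \frac{273 a}{125} + 111 = 111 - \frac{273 a}{125}$)
$M = - \frac{1}{960534}$ ($M = \frac{1}{-960534} = - \frac{1}{960534} \approx -1.0411 \cdot 10^{-6}$)
$D{\left(-391,-321 \right)} + M = \left(111 - - \frac{106743}{125}\right) - \frac{1}{960534} = \left(111 + \frac{106743}{125}\right) - \frac{1}{960534} = \frac{120618}{125} - \frac{1}{960534} = \frac{115857689887}{120066750}$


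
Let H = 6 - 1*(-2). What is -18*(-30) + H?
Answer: 548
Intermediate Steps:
H = 8 (H = 6 + 2 = 8)
-18*(-30) + H = -18*(-30) + 8 = 540 + 8 = 548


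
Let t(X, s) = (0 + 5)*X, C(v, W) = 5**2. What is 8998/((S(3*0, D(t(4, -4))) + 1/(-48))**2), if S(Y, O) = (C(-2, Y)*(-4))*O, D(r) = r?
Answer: 20731392/9216192001 ≈ 0.0022495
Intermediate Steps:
C(v, W) = 25
t(X, s) = 5*X
S(Y, O) = -100*O (S(Y, O) = (25*(-4))*O = -100*O)
8998/((S(3*0, D(t(4, -4))) + 1/(-48))**2) = 8998/((-500*4 + 1/(-48))**2) = 8998/((-100*20 - 1/48)**2) = 8998/((-2000 - 1/48)**2) = 8998/((-96001/48)**2) = 8998/(9216192001/2304) = 8998*(2304/9216192001) = 20731392/9216192001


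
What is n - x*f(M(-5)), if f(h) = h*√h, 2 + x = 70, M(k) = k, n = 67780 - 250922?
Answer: -183142 + 340*I*√5 ≈ -1.8314e+5 + 760.26*I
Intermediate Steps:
n = -183142
x = 68 (x = -2 + 70 = 68)
f(h) = h^(3/2)
n - x*f(M(-5)) = -183142 - 68*(-5)^(3/2) = -183142 - 68*(-5*I*√5) = -183142 - (-340*I*√5) = -183142 - (-340)*I*√5 = -183142 + 340*I*√5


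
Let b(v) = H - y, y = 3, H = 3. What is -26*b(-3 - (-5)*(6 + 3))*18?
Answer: 0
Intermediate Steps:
b(v) = 0 (b(v) = 3 - 1*3 = 3 - 3 = 0)
-26*b(-3 - (-5)*(6 + 3))*18 = -26*0*18 = 0*18 = 0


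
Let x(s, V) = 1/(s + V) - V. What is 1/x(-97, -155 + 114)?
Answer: 138/5657 ≈ 0.024395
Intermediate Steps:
x(s, V) = 1/(V + s) - V
1/x(-97, -155 + 114) = 1/((1 - (-155 + 114)**2 - 1*(-155 + 114)*(-97))/((-155 + 114) - 97)) = 1/((1 - 1*(-41)**2 - 1*(-41)*(-97))/(-41 - 97)) = 1/((1 - 1*1681 - 3977)/(-138)) = 1/(-(1 - 1681 - 3977)/138) = 1/(-1/138*(-5657)) = 1/(5657/138) = 138/5657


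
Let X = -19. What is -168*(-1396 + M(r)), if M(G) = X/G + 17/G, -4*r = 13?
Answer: 3047520/13 ≈ 2.3442e+5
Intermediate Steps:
r = -13/4 (r = -1/4*13 = -13/4 ≈ -3.2500)
M(G) = -2/G (M(G) = -19/G + 17/G = -2/G)
-168*(-1396 + M(r)) = -168*(-1396 - 2/(-13/4)) = -168*(-1396 - 2*(-4/13)) = -168*(-1396 + 8/13) = -168*(-18140/13) = 3047520/13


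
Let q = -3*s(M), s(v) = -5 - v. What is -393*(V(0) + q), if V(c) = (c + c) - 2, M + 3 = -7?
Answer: 6681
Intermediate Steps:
M = -10 (M = -3 - 7 = -10)
V(c) = -2 + 2*c (V(c) = 2*c - 2 = -2 + 2*c)
q = -15 (q = -3*(-5 - 1*(-10)) = -3*(-5 + 10) = -3*5 = -15)
-393*(V(0) + q) = -393*((-2 + 2*0) - 15) = -393*((-2 + 0) - 15) = -393*(-2 - 15) = -393*(-17) = 6681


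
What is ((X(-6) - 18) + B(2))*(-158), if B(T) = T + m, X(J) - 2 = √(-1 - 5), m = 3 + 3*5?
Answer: -632 - 158*I*√6 ≈ -632.0 - 387.02*I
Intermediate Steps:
m = 18 (m = 3 + 15 = 18)
X(J) = 2 + I*√6 (X(J) = 2 + √(-1 - 5) = 2 + √(-6) = 2 + I*√6)
B(T) = 18 + T (B(T) = T + 18 = 18 + T)
((X(-6) - 18) + B(2))*(-158) = (((2 + I*√6) - 18) + (18 + 2))*(-158) = ((-16 + I*√6) + 20)*(-158) = (4 + I*√6)*(-158) = -632 - 158*I*√6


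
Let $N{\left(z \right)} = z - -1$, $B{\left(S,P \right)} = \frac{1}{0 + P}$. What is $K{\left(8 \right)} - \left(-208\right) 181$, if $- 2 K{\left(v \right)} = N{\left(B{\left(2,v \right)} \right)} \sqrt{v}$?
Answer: $37648 - \frac{9 \sqrt{2}}{8} \approx 37646.0$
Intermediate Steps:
$B{\left(S,P \right)} = \frac{1}{P}$
$N{\left(z \right)} = 1 + z$ ($N{\left(z \right)} = z + 1 = 1 + z$)
$K{\left(v \right)} = - \frac{\sqrt{v} \left(1 + \frac{1}{v}\right)}{2}$ ($K{\left(v \right)} = - \frac{\left(1 + \frac{1}{v}\right) \sqrt{v}}{2} = - \frac{\sqrt{v} \left(1 + \frac{1}{v}\right)}{2}$)
$K{\left(8 \right)} - \left(-208\right) 181 = \frac{-1 - 8}{2 \cdot 2 \sqrt{2}} - \left(-208\right) 181 = \frac{\frac{\sqrt{2}}{4} \left(-1 - 8\right)}{2} - -37648 = \frac{1}{2} \frac{\sqrt{2}}{4} \left(-9\right) + 37648 = - \frac{9 \sqrt{2}}{8} + 37648 = 37648 - \frac{9 \sqrt{2}}{8}$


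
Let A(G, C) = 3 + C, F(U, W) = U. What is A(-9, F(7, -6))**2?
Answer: 100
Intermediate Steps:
A(-9, F(7, -6))**2 = (3 + 7)**2 = 10**2 = 100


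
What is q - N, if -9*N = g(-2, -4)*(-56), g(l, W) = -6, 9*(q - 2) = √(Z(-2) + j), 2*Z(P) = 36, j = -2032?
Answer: 118/3 + I*√2014/9 ≈ 39.333 + 4.9864*I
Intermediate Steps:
Z(P) = 18 (Z(P) = (½)*36 = 18)
q = 2 + I*√2014/9 (q = 2 + √(18 - 2032)/9 = 2 + √(-2014)/9 = 2 + (I*√2014)/9 = 2 + I*√2014/9 ≈ 2.0 + 4.9864*I)
N = -112/3 (N = -(-2)*(-56)/3 = -⅑*336 = -112/3 ≈ -37.333)
q - N = (2 + I*√2014/9) - 1*(-112/3) = (2 + I*√2014/9) + 112/3 = 118/3 + I*√2014/9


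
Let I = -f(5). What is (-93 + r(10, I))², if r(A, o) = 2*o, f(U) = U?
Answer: 10609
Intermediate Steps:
I = -5 (I = -1*5 = -5)
(-93 + r(10, I))² = (-93 + 2*(-5))² = (-93 - 10)² = (-103)² = 10609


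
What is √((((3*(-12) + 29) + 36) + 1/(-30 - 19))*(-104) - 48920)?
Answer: 2*I*√636190/7 ≈ 227.89*I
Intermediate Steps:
√((((3*(-12) + 29) + 36) + 1/(-30 - 19))*(-104) - 48920) = √((((-36 + 29) + 36) + 1/(-49))*(-104) - 48920) = √(((-7 + 36) - 1/49)*(-104) - 48920) = √((29 - 1/49)*(-104) - 48920) = √((1420/49)*(-104) - 48920) = √(-147680/49 - 48920) = √(-2544760/49) = 2*I*√636190/7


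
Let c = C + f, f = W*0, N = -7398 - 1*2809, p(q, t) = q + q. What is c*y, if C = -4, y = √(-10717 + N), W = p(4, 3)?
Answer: -8*I*√5231 ≈ -578.61*I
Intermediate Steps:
p(q, t) = 2*q
N = -10207 (N = -7398 - 2809 = -10207)
W = 8 (W = 2*4 = 8)
f = 0 (f = 8*0 = 0)
y = 2*I*√5231 (y = √(-10717 - 10207) = √(-20924) = 2*I*√5231 ≈ 144.65*I)
c = -4 (c = -4 + 0 = -4)
c*y = -8*I*√5231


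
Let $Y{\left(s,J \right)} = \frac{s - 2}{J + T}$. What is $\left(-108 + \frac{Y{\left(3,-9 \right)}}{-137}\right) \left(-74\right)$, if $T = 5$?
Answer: $\frac{2189771}{274} \approx 7991.9$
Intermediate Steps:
$Y{\left(s,J \right)} = \frac{-2 + s}{5 + J}$ ($Y{\left(s,J \right)} = \frac{s - 2}{J + 5} = \frac{-2 + s}{5 + J}$)
$\left(-108 + \frac{Y{\left(3,-9 \right)}}{-137}\right) \left(-74\right) = \left(-108 + \frac{\frac{1}{5 - 9} \left(-2 + 3\right)}{-137}\right) \left(-74\right) = \left(-108 + \frac{1}{-4} \cdot 1 \left(- \frac{1}{137}\right)\right) \left(-74\right) = \left(-108 + \left(- \frac{1}{4}\right) 1 \left(- \frac{1}{137}\right)\right) \left(-74\right) = \left(-108 - - \frac{1}{548}\right) \left(-74\right) = \left(-108 + \frac{1}{548}\right) \left(-74\right) = \left(- \frac{59183}{548}\right) \left(-74\right) = \frac{2189771}{274}$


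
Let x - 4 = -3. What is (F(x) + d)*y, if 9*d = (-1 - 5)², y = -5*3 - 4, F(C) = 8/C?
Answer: -228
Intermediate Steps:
x = 1 (x = 4 - 3 = 1)
y = -19 (y = -15 - 4 = -19)
d = 4 (d = (-1 - 5)²/9 = (⅑)*(-6)² = (⅑)*36 = 4)
(F(x) + d)*y = (8/1 + 4)*(-19) = (8*1 + 4)*(-19) = (8 + 4)*(-19) = 12*(-19) = -228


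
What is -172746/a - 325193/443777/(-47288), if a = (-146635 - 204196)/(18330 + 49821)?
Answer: 247056320563022994679/7362303178150856 ≈ 33557.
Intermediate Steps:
a = -350831/68151 ≈ -5.1479
-172746/a - 325193/443777/(-47288) = -172746/(-350831/68151) - 325193/443777/(-47288) = -172746*(-68151/350831) - 325193*1/443777*(-1/47288) = 11772812646/350831 - 325193/443777*(-1/47288) = 11772812646/350831 + 325193/20985326776 = 247056320563022994679/7362303178150856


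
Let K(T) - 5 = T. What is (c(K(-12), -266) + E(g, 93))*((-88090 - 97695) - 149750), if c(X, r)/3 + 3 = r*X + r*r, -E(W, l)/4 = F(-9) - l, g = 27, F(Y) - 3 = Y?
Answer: -73227493935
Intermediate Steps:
F(Y) = 3 + Y
K(T) = 5 + T
E(W, l) = 24 + 4*l (E(W, l) = -4*((3 - 9) - l) = -4*(-6 - l) = 24 + 4*l)
c(X, r) = -9 + 3*r² + 3*X*r (c(X, r) = -9 + 3*(r*X + r*r) = -9 + 3*(X*r + r²) = -9 + 3*(r² + X*r) = -9 + (3*r² + 3*X*r) = -9 + 3*r² + 3*X*r)
(c(K(-12), -266) + E(g, 93))*((-88090 - 97695) - 149750) = ((-9 + 3*(-266)² + 3*(5 - 12)*(-266)) + (24 + 4*93))*((-88090 - 97695) - 149750) = ((-9 + 3*70756 + 3*(-7)*(-266)) + (24 + 372))*(-185785 - 149750) = ((-9 + 212268 + 5586) + 396)*(-335535) = (217845 + 396)*(-335535) = 218241*(-335535) = -73227493935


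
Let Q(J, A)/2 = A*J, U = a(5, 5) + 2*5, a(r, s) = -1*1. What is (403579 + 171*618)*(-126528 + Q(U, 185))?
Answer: -62739443886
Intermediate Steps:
a(r, s) = -1
U = 9 (U = -1 + 2*5 = -1 + 10 = 9)
Q(J, A) = 2*A*J (Q(J, A) = 2*(A*J) = 2*A*J)
(403579 + 171*618)*(-126528 + Q(U, 185)) = (403579 + 171*618)*(-126528 + 2*185*9) = (403579 + 105678)*(-126528 + 3330) = 509257*(-123198) = -62739443886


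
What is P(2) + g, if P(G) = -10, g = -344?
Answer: -354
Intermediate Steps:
P(2) + g = -10 - 344 = -354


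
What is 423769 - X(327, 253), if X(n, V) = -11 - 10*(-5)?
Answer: 423730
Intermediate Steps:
X(n, V) = 39 (X(n, V) = -11 + 50 = 39)
423769 - X(327, 253) = 423769 - 1*39 = 423769 - 39 = 423730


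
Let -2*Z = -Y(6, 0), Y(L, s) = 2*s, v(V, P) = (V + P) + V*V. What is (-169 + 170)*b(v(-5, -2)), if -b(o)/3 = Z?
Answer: 0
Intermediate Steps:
v(V, P) = P + V + V**2 (v(V, P) = (P + V) + V**2 = P + V + V**2)
Z = 0 (Z = -(-1)*2*0/2 = -(-1)*0/2 = -1/2*0 = 0)
b(o) = 0 (b(o) = -3*0 = 0)
(-169 + 170)*b(v(-5, -2)) = (-169 + 170)*0 = 1*0 = 0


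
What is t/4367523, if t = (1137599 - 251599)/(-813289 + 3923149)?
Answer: 100/1533000573 ≈ 6.5232e-8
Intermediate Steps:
t = 100/351 (t = 886000/3109860 = 886000*(1/3109860) = 100/351 ≈ 0.28490)
t/4367523 = (100/351)/4367523 = (100/351)*(1/4367523) = 100/1533000573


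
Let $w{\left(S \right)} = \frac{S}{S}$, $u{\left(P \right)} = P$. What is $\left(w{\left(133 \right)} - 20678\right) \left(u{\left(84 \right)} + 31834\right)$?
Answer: $-659968486$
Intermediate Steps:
$w{\left(S \right)} = 1$
$\left(w{\left(133 \right)} - 20678\right) \left(u{\left(84 \right)} + 31834\right) = \left(1 - 20678\right) \left(84 + 31834\right) = \left(-20677\right) 31918 = -659968486$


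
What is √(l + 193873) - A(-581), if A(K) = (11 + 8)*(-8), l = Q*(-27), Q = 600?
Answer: 152 + √177673 ≈ 573.51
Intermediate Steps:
l = -16200 (l = 600*(-27) = -16200)
A(K) = -152 (A(K) = 19*(-8) = -152)
√(l + 193873) - A(-581) = √(-16200 + 193873) - 1*(-152) = √177673 + 152 = 152 + √177673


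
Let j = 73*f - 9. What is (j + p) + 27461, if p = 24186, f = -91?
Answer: 44995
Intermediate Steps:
j = -6652 (j = 73*(-91) - 9 = -6643 - 9 = -6652)
(j + p) + 27461 = (-6652 + 24186) + 27461 = 17534 + 27461 = 44995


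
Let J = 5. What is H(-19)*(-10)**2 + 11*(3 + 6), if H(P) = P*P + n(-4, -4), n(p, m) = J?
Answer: 36699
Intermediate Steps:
n(p, m) = 5
H(P) = 5 + P**2 (H(P) = P*P + 5 = P**2 + 5 = 5 + P**2)
H(-19)*(-10)**2 + 11*(3 + 6) = (5 + (-19)**2)*(-10)**2 + 11*(3 + 6) = (5 + 361)*100 + 11*9 = 366*100 + 99 = 36600 + 99 = 36699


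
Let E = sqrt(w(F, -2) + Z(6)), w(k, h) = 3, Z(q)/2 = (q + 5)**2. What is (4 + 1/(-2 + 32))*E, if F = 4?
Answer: 847*sqrt(5)/30 ≈ 63.132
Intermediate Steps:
Z(q) = 2*(5 + q)**2 (Z(q) = 2*(q + 5)**2 = 2*(5 + q)**2)
E = 7*sqrt(5) (E = sqrt(3 + 2*(5 + 6)**2) = sqrt(3 + 2*11**2) = sqrt(3 + 2*121) = sqrt(3 + 242) = sqrt(245) = 7*sqrt(5) ≈ 15.652)
(4 + 1/(-2 + 32))*E = (4 + 1/(-2 + 32))*(7*sqrt(5)) = (4 + 1/30)*(7*sqrt(5)) = 121*(7*sqrt(5))/30 = 847*sqrt(5)/30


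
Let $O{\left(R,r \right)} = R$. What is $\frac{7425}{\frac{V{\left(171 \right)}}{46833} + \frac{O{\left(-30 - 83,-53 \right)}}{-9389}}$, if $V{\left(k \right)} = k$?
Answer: $\frac{1088294716575}{2299216} \approx 4.7333 \cdot 10^{5}$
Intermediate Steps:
$\frac{7425}{\frac{V{\left(171 \right)}}{46833} + \frac{O{\left(-30 - 83,-53 \right)}}{-9389}} = \frac{7425}{\frac{171}{46833} + \frac{-30 - 83}{-9389}} = \frac{7425}{171 \cdot \frac{1}{46833} + \left(-30 - 83\right) \left(- \frac{1}{9389}\right)} = \frac{7425}{\frac{57}{15611} - - \frac{113}{9389}} = \frac{7425}{\frac{57}{15611} + \frac{113}{9389}} = \frac{7425}{\frac{2299216}{146571679}} = 7425 \cdot \frac{146571679}{2299216} = \frac{1088294716575}{2299216}$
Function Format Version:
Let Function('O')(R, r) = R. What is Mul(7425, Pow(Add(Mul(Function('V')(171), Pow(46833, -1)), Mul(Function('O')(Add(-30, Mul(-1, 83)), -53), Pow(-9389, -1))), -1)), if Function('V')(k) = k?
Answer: Rational(1088294716575, 2299216) ≈ 4.7333e+5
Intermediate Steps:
Mul(7425, Pow(Add(Mul(Function('V')(171), Pow(46833, -1)), Mul(Function('O')(Add(-30, Mul(-1, 83)), -53), Pow(-9389, -1))), -1)) = Mul(7425, Pow(Add(Mul(171, Pow(46833, -1)), Mul(Add(-30, Mul(-1, 83)), Pow(-9389, -1))), -1)) = Mul(7425, Pow(Add(Mul(171, Rational(1, 46833)), Mul(Add(-30, -83), Rational(-1, 9389))), -1)) = Mul(7425, Pow(Add(Rational(57, 15611), Mul(-113, Rational(-1, 9389))), -1)) = Mul(7425, Pow(Add(Rational(57, 15611), Rational(113, 9389)), -1)) = Mul(7425, Pow(Rational(2299216, 146571679), -1)) = Mul(7425, Rational(146571679, 2299216)) = Rational(1088294716575, 2299216)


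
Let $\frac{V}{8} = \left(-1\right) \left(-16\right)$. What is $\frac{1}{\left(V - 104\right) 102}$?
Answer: $\frac{1}{2448} \approx 0.0004085$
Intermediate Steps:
$V = 128$ ($V = 8 \left(\left(-1\right) \left(-16\right)\right) = 8 \cdot 16 = 128$)
$\frac{1}{\left(V - 104\right) 102} = \frac{1}{\left(128 - 104\right) 102} = \frac{1}{24 \cdot 102} = \frac{1}{2448}$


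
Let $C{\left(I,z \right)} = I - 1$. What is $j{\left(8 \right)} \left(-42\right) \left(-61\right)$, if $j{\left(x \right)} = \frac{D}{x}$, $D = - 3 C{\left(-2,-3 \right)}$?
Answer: $\frac{11529}{4} \approx 2882.3$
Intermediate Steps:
$C{\left(I,z \right)} = -1 + I$
$D = 9$ ($D = - 3 \left(-1 - 2\right) = \left(-3\right) \left(-3\right) = 9$)
$j{\left(x \right)} = \frac{9}{x}$
$j{\left(8 \right)} \left(-42\right) \left(-61\right) = \frac{9}{8} \left(-42\right) \left(-61\right) = \left(- \frac{189}{4}\right) \left(-61\right) = \frac{11529}{4}$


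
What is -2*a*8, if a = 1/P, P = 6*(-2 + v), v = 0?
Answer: 4/3 ≈ 1.3333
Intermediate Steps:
P = -12 (P = 6*(-2 + 0) = 6*(-2) = -12)
a = -1/12 (a = 1/(-12) = -1/12 ≈ -0.083333)
-2*a*8 = -2*(-1/12)*8 = (⅙)*8 = 4/3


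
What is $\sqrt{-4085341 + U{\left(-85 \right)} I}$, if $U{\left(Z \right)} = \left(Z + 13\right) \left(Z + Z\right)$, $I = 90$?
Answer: $i \sqrt{2983741} \approx 1727.4 i$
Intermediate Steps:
$U{\left(Z \right)} = 2 Z \left(13 + Z\right)$ ($U{\left(Z \right)} = \left(13 + Z\right) 2 Z = 2 Z \left(13 + Z\right)$)
$\sqrt{-4085341 + U{\left(-85 \right)} I} = \sqrt{-4085341 + 2 \left(-85\right) \left(13 - 85\right) 90} = \sqrt{-4085341 + 2 \left(-85\right) \left(-72\right) 90} = \sqrt{-4085341 + 12240 \cdot 90} = \sqrt{-4085341 + 1101600} = \sqrt{-2983741} = i \sqrt{2983741}$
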